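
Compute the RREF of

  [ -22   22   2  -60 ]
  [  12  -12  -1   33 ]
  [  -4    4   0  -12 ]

ρ1 → -1/22·ρ1
ρ2 → ρ2 − 12·ρ1
ρ3 → ρ3 + 4·ρ1
ρ2 → 11·ρ2
ρ3 → ρ3 + 4/11·ρ2
ρ1 → ρ1 + 1/11·ρ2

[[1, -1, 0, 3], [0, 0, 1, 3], [0, 0, 0, 0]]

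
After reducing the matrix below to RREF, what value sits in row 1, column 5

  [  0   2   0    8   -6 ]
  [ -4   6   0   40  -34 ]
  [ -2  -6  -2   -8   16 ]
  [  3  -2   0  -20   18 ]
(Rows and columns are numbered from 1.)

4

R1 <=> R2
R1 ← -1/4·R1
R3 ← R3 + 2·R1
R4 ← R4 − 3·R1
R2 ← 1/2·R2
R3 ← R3 + 9·R2
R4 ← R4 − 5/2·R2
R3 ← -1/2·R3
R1 ← R1 + 3/2·R2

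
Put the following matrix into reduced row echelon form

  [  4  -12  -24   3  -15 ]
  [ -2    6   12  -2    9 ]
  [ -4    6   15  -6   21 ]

r1 → 1/4·r1
  [  1  -3  -6  3/4  -15/4 ]
  [ -2   6  12   -2      9 ]
  [ -4   6  15   -6     21 ]
r2 → r2 + 2·r1
  [  1  -3  -6   3/4  -15/4 ]
  [  0   0   0  -1/2    3/2 ]
  [ -4   6  15    -6     21 ]
r3 → r3 + 4·r1
  [ 1  -3  -6   3/4  -15/4 ]
  [ 0   0   0  -1/2    3/2 ]
  [ 0  -6  -9    -3      6 ]
r2 <=> r3
  [ 1  -3  -6   3/4  -15/4 ]
  [ 0  -6  -9    -3      6 ]
  [ 0   0   0  -1/2    3/2 ]
r2 → -1/6·r2
  [ 1  -3   -6   3/4  -15/4 ]
  [ 0   1  3/2   1/2     -1 ]
  [ 0   0    0  -1/2    3/2 ]
r3 → -2·r3
  [ 1  -3   -6  3/4  -15/4 ]
  [ 0   1  3/2  1/2     -1 ]
  [ 0   0    0    1     -3 ]
r2 → r2 − 1/2·r3
  [ 1  -3   -6  3/4  -15/4 ]
  [ 0   1  3/2    0    1/2 ]
  [ 0   0    0    1     -3 ]
r1 → r1 − 3/4·r3
  [ 1  -3   -6  0  -3/2 ]
  [ 0   1  3/2  0   1/2 ]
  [ 0   0    0  1    -3 ]
r1 → r1 + 3·r2
  [ 1  0  -3/2  0    0 ]
  [ 0  1   3/2  0  1/2 ]
  [ 0  0     0  1   -3 ]

[[1, 0, -3/2, 0, 0], [0, 1, 3/2, 0, 1/2], [0, 0, 0, 1, -3]]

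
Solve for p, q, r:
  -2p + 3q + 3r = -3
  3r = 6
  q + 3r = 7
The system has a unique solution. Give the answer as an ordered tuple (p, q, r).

(6, 1, 2)

Form the augmented matrix and row-reduce:
  [ -2  3  3  |  -3 ]
  [  0  0  3  |   6 ]
  [  0  1  3  |   7 ]
ρ1 := -1/2·ρ1
ρ2 ↔ ρ3
ρ3 := 1/3·ρ3
ρ2 := ρ2 − 3·ρ3
ρ1 := ρ1 + 3/2·ρ3
ρ1 := ρ1 + 3/2·ρ2
Reading off the last column: p = 6, q = 1, r = 2.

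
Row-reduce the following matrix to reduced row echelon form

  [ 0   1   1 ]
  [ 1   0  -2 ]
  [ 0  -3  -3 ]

[[1, 0, -2], [0, 1, 1], [0, 0, 0]]

R1 ↔ R2
  [ 1   0  -2 ]
  [ 0   1   1 ]
  [ 0  -3  -3 ]
R3 -> R3 + 3·R2
  [ 1  0  -2 ]
  [ 0  1   1 ]
  [ 0  0   0 ]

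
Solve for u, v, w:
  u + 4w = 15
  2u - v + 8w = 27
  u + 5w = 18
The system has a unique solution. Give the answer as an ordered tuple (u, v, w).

(3, 3, 3)

Form the augmented matrix and row-reduce:
  [ 1   0  4  |  15 ]
  [ 2  -1  8  |  27 ]
  [ 1   0  5  |  18 ]
R2 ← R2 − 2·R1
  [ 1   0  4  |  15 ]
  [ 0  -1  0  |  -3 ]
  [ 1   0  5  |  18 ]
R3 ← R3 − R1
  [ 1   0  4  |  15 ]
  [ 0  -1  0  |  -3 ]
  [ 0   0  1  |   3 ]
R2 ← -1·R2
  [ 1  0  4  |  15 ]
  [ 0  1  0  |   3 ]
  [ 0  0  1  |   3 ]
R1 ← R1 − 4·R3
  [ 1  0  0  |  3 ]
  [ 0  1  0  |  3 ]
  [ 0  0  1  |  3 ]
Reading off the last column: u = 3, v = 3, w = 3.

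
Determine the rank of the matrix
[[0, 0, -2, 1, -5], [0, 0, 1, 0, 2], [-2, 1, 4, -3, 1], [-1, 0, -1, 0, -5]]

Swap r1 and r3.
  [ -2  1   4  -3   1 ]
  [  0  0   1   0   2 ]
  [  0  0  -2   1  -5 ]
  [ -1  0  -1   0  -5 ]
Multiply r1 by -1/2.
  [  1  -1/2  -2  3/2  -1/2 ]
  [  0     0   1    0     2 ]
  [  0     0  -2    1    -5 ]
  [ -1     0  -1    0    -5 ]
Add r1 to r4.
  [ 1  -1/2  -2  3/2   -1/2 ]
  [ 0     0   1    0      2 ]
  [ 0     0  -2    1     -5 ]
  [ 0  -1/2  -3  3/2  -11/2 ]
Swap r2 and r4.
  [ 1  -1/2  -2  3/2   -1/2 ]
  [ 0  -1/2  -3  3/2  -11/2 ]
  [ 0     0  -2    1     -5 ]
  [ 0     0   1    0      2 ]
Multiply r2 by -2.
  [ 1  -1/2  -2  3/2  -1/2 ]
  [ 0     1   6   -3    11 ]
  [ 0     0  -2    1    -5 ]
  [ 0     0   1    0     2 ]
Multiply r3 by -1/2.
  [ 1  -1/2  -2   3/2  -1/2 ]
  [ 0     1   6    -3    11 ]
  [ 0     0   1  -1/2   5/2 ]
  [ 0     0   1     0     2 ]
Subtract r3 from r4.
  [ 1  -1/2  -2   3/2  -1/2 ]
  [ 0     1   6    -3    11 ]
  [ 0     0   1  -1/2   5/2 ]
  [ 0     0   0   1/2  -1/2 ]
Multiply r4 by 2.
  [ 1  -1/2  -2   3/2  -1/2 ]
  [ 0     1   6    -3    11 ]
  [ 0     0   1  -1/2   5/2 ]
  [ 0     0   0     1    -1 ]
Add 1/2 times r4 to r3.
  [ 1  -1/2  -2  3/2  -1/2 ]
  [ 0     1   6   -3    11 ]
  [ 0     0   1    0     2 ]
  [ 0     0   0    1    -1 ]
Add 3 times r4 to r2.
  [ 1  -1/2  -2  3/2  -1/2 ]
  [ 0     1   6    0     8 ]
  [ 0     0   1    0     2 ]
  [ 0     0   0    1    -1 ]
Subtract 3/2 times r4 from r1.
  [ 1  -1/2  -2  0   1 ]
  [ 0     1   6  0   8 ]
  [ 0     0   1  0   2 ]
  [ 0     0   0  1  -1 ]
Subtract 6 times r3 from r2.
  [ 1  -1/2  -2  0   1 ]
  [ 0     1   0  0  -4 ]
  [ 0     0   1  0   2 ]
  [ 0     0   0  1  -1 ]
Add 2 times r3 to r1.
  [ 1  -1/2  0  0   5 ]
  [ 0     1  0  0  -4 ]
  [ 0     0  1  0   2 ]
  [ 0     0  0  1  -1 ]
Add 1/2 times r2 to r1.
  [ 1  0  0  0   3 ]
  [ 0  1  0  0  -4 ]
  [ 0  0  1  0   2 ]
  [ 0  0  0  1  -1 ]
The reduced form has 4 nonzero rows.

rank = 4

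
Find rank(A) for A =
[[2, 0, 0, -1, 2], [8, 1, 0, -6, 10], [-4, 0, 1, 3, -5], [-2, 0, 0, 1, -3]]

R1 ← 1/2·R1
  [  1  0  0  -1/2   1 ]
  [  8  1  0    -6  10 ]
  [ -4  0  1     3  -5 ]
  [ -2  0  0     1  -3 ]
R2 ← R2 − 8·R1
  [  1  0  0  -1/2   1 ]
  [  0  1  0    -2   2 ]
  [ -4  0  1     3  -5 ]
  [ -2  0  0     1  -3 ]
R3 ← R3 + 4·R1
  [  1  0  0  -1/2   1 ]
  [  0  1  0    -2   2 ]
  [  0  0  1     1  -1 ]
  [ -2  0  0     1  -3 ]
R4 ← R4 + 2·R1
  [ 1  0  0  -1/2   1 ]
  [ 0  1  0    -2   2 ]
  [ 0  0  1     1  -1 ]
  [ 0  0  0     0  -1 ]
R4 ← -1·R4
  [ 1  0  0  -1/2   1 ]
  [ 0  1  0    -2   2 ]
  [ 0  0  1     1  -1 ]
  [ 0  0  0     0   1 ]
R3 ← R3 + R4
  [ 1  0  0  -1/2  1 ]
  [ 0  1  0    -2  2 ]
  [ 0  0  1     1  0 ]
  [ 0  0  0     0  1 ]
R2 ← R2 − 2·R4
  [ 1  0  0  -1/2  1 ]
  [ 0  1  0    -2  0 ]
  [ 0  0  1     1  0 ]
  [ 0  0  0     0  1 ]
R1 ← R1 − R4
  [ 1  0  0  -1/2  0 ]
  [ 0  1  0    -2  0 ]
  [ 0  0  1     1  0 ]
  [ 0  0  0     0  1 ]
The reduced form has 4 nonzero rows.

rank = 4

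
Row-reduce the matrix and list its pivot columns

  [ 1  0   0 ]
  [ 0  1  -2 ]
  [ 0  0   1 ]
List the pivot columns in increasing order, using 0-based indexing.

0, 1, 2

Add 2 times R3 to R2.
Pivot columns are the columns containing a leading 1.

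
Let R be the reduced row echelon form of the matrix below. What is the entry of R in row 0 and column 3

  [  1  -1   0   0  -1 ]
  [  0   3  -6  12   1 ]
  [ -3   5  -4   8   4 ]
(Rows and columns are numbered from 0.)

4

r3 -> r3 + 3·r1
r2 -> 1/3·r2
r3 -> r3 − 2·r2
r3 -> 3·r3
r2 -> r2 − 1/3·r3
r1 -> r1 + r3
r1 -> r1 + r2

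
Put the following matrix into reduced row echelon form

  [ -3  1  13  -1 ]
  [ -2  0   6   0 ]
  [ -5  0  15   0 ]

[[1, 0, -3, 0], [0, 1, 4, -1], [0, 0, 0, 0]]

R1 := -1/3·R1
  [  1  -1/3  -13/3  1/3 ]
  [ -2     0      6    0 ]
  [ -5     0     15    0 ]
R2 := R2 + 2·R1
  [  1  -1/3  -13/3  1/3 ]
  [  0  -2/3   -8/3  2/3 ]
  [ -5     0     15    0 ]
R3 := R3 + 5·R1
  [ 1  -1/3  -13/3  1/3 ]
  [ 0  -2/3   -8/3  2/3 ]
  [ 0  -5/3  -20/3  5/3 ]
R2 := -3/2·R2
  [ 1  -1/3  -13/3  1/3 ]
  [ 0     1      4   -1 ]
  [ 0  -5/3  -20/3  5/3 ]
R3 := R3 + 5/3·R2
  [ 1  -1/3  -13/3  1/3 ]
  [ 0     1      4   -1 ]
  [ 0     0      0    0 ]
R1 := R1 + 1/3·R2
  [ 1  0  -3   0 ]
  [ 0  1   4  -1 ]
  [ 0  0   0   0 ]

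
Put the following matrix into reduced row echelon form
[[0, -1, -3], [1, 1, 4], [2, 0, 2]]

[[1, 0, 1], [0, 1, 3], [0, 0, 0]]

r1 ↔ r2
r3 := r3 − 2·r1
r2 := -1·r2
r3 := r3 + 2·r2
r1 := r1 − r2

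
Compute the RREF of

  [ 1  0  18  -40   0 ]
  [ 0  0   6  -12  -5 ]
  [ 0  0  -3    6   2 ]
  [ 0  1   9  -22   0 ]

Swap R2 and R4.
  [ 1  0  18  -40   0 ]
  [ 0  1   9  -22   0 ]
  [ 0  0  -3    6   2 ]
  [ 0  0   6  -12  -5 ]
Multiply R3 by -1/3.
  [ 1  0  18  -40     0 ]
  [ 0  1   9  -22     0 ]
  [ 0  0   1   -2  -2/3 ]
  [ 0  0   6  -12    -5 ]
Subtract 6 times R3 from R4.
  [ 1  0  18  -40     0 ]
  [ 0  1   9  -22     0 ]
  [ 0  0   1   -2  -2/3 ]
  [ 0  0   0    0    -1 ]
Multiply R4 by -1.
  [ 1  0  18  -40     0 ]
  [ 0  1   9  -22     0 ]
  [ 0  0   1   -2  -2/3 ]
  [ 0  0   0    0     1 ]
Add 2/3 times R4 to R3.
  [ 1  0  18  -40  0 ]
  [ 0  1   9  -22  0 ]
  [ 0  0   1   -2  0 ]
  [ 0  0   0    0  1 ]
Subtract 9 times R3 from R2.
  [ 1  0  18  -40  0 ]
  [ 0  1   0   -4  0 ]
  [ 0  0   1   -2  0 ]
  [ 0  0   0    0  1 ]
Subtract 18 times R3 from R1.
  [ 1  0  0  -4  0 ]
  [ 0  1  0  -4  0 ]
  [ 0  0  1  -2  0 ]
  [ 0  0  0   0  1 ]

[[1, 0, 0, -4, 0], [0, 1, 0, -4, 0], [0, 0, 1, -2, 0], [0, 0, 0, 0, 1]]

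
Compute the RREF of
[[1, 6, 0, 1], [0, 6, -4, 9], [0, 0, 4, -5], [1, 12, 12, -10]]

Subtract r1 from r4.
  [ 1  6   0    1 ]
  [ 0  6  -4    9 ]
  [ 0  0   4   -5 ]
  [ 0  6  12  -11 ]
Multiply r2 by 1/6.
  [ 1  6     0    1 ]
  [ 0  1  -2/3  3/2 ]
  [ 0  0     4   -5 ]
  [ 0  6    12  -11 ]
Subtract 6 times r2 from r4.
  [ 1  6     0    1 ]
  [ 0  1  -2/3  3/2 ]
  [ 0  0     4   -5 ]
  [ 0  0    16  -20 ]
Multiply r3 by 1/4.
  [ 1  6     0     1 ]
  [ 0  1  -2/3   3/2 ]
  [ 0  0     1  -5/4 ]
  [ 0  0    16   -20 ]
Subtract 16 times r3 from r4.
  [ 1  6     0     1 ]
  [ 0  1  -2/3   3/2 ]
  [ 0  0     1  -5/4 ]
  [ 0  0     0     0 ]
Add 2/3 times r3 to r2.
  [ 1  6  0     1 ]
  [ 0  1  0   2/3 ]
  [ 0  0  1  -5/4 ]
  [ 0  0  0     0 ]
Subtract 6 times r2 from r1.
  [ 1  0  0    -3 ]
  [ 0  1  0   2/3 ]
  [ 0  0  1  -5/4 ]
  [ 0  0  0     0 ]

[[1, 0, 0, -3], [0, 1, 0, 2/3], [0, 0, 1, -5/4], [0, 0, 0, 0]]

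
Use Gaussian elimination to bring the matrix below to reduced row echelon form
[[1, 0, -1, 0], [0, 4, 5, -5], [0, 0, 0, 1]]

[[1, 0, -1, 0], [0, 1, 5/4, 0], [0, 0, 0, 1]]

R2 := 1/4·R2
R2 := R2 + 5/4·R3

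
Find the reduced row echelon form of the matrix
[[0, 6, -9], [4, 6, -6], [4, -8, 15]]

Swap ρ1 and ρ2.
  [ 4   6  -6 ]
  [ 0   6  -9 ]
  [ 4  -8  15 ]
Multiply ρ1 by 1/4.
  [ 1  3/2  -3/2 ]
  [ 0    6    -9 ]
  [ 4   -8    15 ]
Subtract 4 times ρ1 from ρ3.
  [ 1  3/2  -3/2 ]
  [ 0    6    -9 ]
  [ 0  -14    21 ]
Multiply ρ2 by 1/6.
  [ 1  3/2  -3/2 ]
  [ 0    1  -3/2 ]
  [ 0  -14    21 ]
Add 14 times ρ2 to ρ3.
  [ 1  3/2  -3/2 ]
  [ 0    1  -3/2 ]
  [ 0    0     0 ]
Subtract 3/2 times ρ2 from ρ1.
  [ 1  0   3/4 ]
  [ 0  1  -3/2 ]
  [ 0  0     0 ]

[[1, 0, 3/4], [0, 1, -3/2], [0, 0, 0]]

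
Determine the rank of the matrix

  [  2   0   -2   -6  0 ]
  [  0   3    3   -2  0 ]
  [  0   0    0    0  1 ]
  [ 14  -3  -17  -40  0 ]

r1 -> 1/2·r1
  [  1   0   -1   -3  0 ]
  [  0   3    3   -2  0 ]
  [  0   0    0    0  1 ]
  [ 14  -3  -17  -40  0 ]
r4 -> r4 − 14·r1
  [ 1   0  -1  -3  0 ]
  [ 0   3   3  -2  0 ]
  [ 0   0   0   0  1 ]
  [ 0  -3  -3   2  0 ]
r2 -> 1/3·r2
  [ 1   0  -1    -3  0 ]
  [ 0   1   1  -2/3  0 ]
  [ 0   0   0     0  1 ]
  [ 0  -3  -3     2  0 ]
r4 -> r4 + 3·r2
  [ 1  0  -1    -3  0 ]
  [ 0  1   1  -2/3  0 ]
  [ 0  0   0     0  1 ]
  [ 0  0   0     0  0 ]
The reduced form has 3 nonzero rows.

rank = 3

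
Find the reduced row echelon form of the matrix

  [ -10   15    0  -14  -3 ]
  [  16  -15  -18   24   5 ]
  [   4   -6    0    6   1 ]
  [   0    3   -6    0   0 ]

r1 := -1/10·r1
  [  1  -3/2    0  7/5  3/10 ]
  [ 16   -15  -18   24     5 ]
  [  4    -6    0    6     1 ]
  [  0     3   -6    0     0 ]
r2 := r2 − 16·r1
  [ 1  -3/2    0  7/5  3/10 ]
  [ 0     9  -18  8/5   1/5 ]
  [ 4    -6    0    6     1 ]
  [ 0     3   -6    0     0 ]
r3 := r3 − 4·r1
  [ 1  -3/2    0  7/5  3/10 ]
  [ 0     9  -18  8/5   1/5 ]
  [ 0     0    0  2/5  -1/5 ]
  [ 0     3   -6    0     0 ]
r2 := 1/9·r2
  [ 1  -3/2   0   7/5  3/10 ]
  [ 0     1  -2  8/45  1/45 ]
  [ 0     0   0   2/5  -1/5 ]
  [ 0     3  -6     0     0 ]
r4 := r4 − 3·r2
  [ 1  -3/2   0    7/5   3/10 ]
  [ 0     1  -2   8/45   1/45 ]
  [ 0     0   0    2/5   -1/5 ]
  [ 0     0   0  -8/15  -1/15 ]
r3 := 5/2·r3
  [ 1  -3/2   0    7/5   3/10 ]
  [ 0     1  -2   8/45   1/45 ]
  [ 0     0   0      1   -1/2 ]
  [ 0     0   0  -8/15  -1/15 ]
r4 := r4 + 8/15·r3
  [ 1  -3/2   0   7/5  3/10 ]
  [ 0     1  -2  8/45  1/45 ]
  [ 0     0   0     1  -1/2 ]
  [ 0     0   0     0  -1/3 ]
r4 := -3·r4
  [ 1  -3/2   0   7/5  3/10 ]
  [ 0     1  -2  8/45  1/45 ]
  [ 0     0   0     1  -1/2 ]
  [ 0     0   0     0     1 ]
r3 := r3 + 1/2·r4
  [ 1  -3/2   0   7/5  3/10 ]
  [ 0     1  -2  8/45  1/45 ]
  [ 0     0   0     1     0 ]
  [ 0     0   0     0     1 ]
r2 := r2 − 1/45·r4
  [ 1  -3/2   0   7/5  3/10 ]
  [ 0     1  -2  8/45     0 ]
  [ 0     0   0     1     0 ]
  [ 0     0   0     0     1 ]
r1 := r1 − 3/10·r4
  [ 1  -3/2   0   7/5  0 ]
  [ 0     1  -2  8/45  0 ]
  [ 0     0   0     1  0 ]
  [ 0     0   0     0  1 ]
r2 := r2 − 8/45·r3
  [ 1  -3/2   0  7/5  0 ]
  [ 0     1  -2    0  0 ]
  [ 0     0   0    1  0 ]
  [ 0     0   0    0  1 ]
r1 := r1 − 7/5·r3
  [ 1  -3/2   0  0  0 ]
  [ 0     1  -2  0  0 ]
  [ 0     0   0  1  0 ]
  [ 0     0   0  0  1 ]
r1 := r1 + 3/2·r2
  [ 1  0  -3  0  0 ]
  [ 0  1  -2  0  0 ]
  [ 0  0   0  1  0 ]
  [ 0  0   0  0  1 ]

[[1, 0, -3, 0, 0], [0, 1, -2, 0, 0], [0, 0, 0, 1, 0], [0, 0, 0, 0, 1]]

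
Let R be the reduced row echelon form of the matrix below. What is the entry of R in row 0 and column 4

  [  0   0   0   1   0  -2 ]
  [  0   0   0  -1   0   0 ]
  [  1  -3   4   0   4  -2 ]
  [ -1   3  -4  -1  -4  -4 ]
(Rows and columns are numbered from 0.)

4

ρ1 <-> ρ3
  [  1  -3   4   0   4  -2 ]
  [  0   0   0  -1   0   0 ]
  [  0   0   0   1   0  -2 ]
  [ -1   3  -4  -1  -4  -4 ]
ρ4 -> ρ4 + ρ1
  [ 1  -3  4   0  4  -2 ]
  [ 0   0  0  -1  0   0 ]
  [ 0   0  0   1  0  -2 ]
  [ 0   0  0  -1  0  -6 ]
ρ2 -> -1·ρ2
  [ 1  -3  4   0  4  -2 ]
  [ 0   0  0   1  0   0 ]
  [ 0   0  0   1  0  -2 ]
  [ 0   0  0  -1  0  -6 ]
ρ3 -> ρ3 − ρ2
  [ 1  -3  4   0  4  -2 ]
  [ 0   0  0   1  0   0 ]
  [ 0   0  0   0  0  -2 ]
  [ 0   0  0  -1  0  -6 ]
ρ4 -> ρ4 + ρ2
  [ 1  -3  4  0  4  -2 ]
  [ 0   0  0  1  0   0 ]
  [ 0   0  0  0  0  -2 ]
  [ 0   0  0  0  0  -6 ]
ρ3 -> -1/2·ρ3
  [ 1  -3  4  0  4  -2 ]
  [ 0   0  0  1  0   0 ]
  [ 0   0  0  0  0   1 ]
  [ 0   0  0  0  0  -6 ]
ρ4 -> ρ4 + 6·ρ3
  [ 1  -3  4  0  4  -2 ]
  [ 0   0  0  1  0   0 ]
  [ 0   0  0  0  0   1 ]
  [ 0   0  0  0  0   0 ]
ρ1 -> ρ1 + 2·ρ3
  [ 1  -3  4  0  4  0 ]
  [ 0   0  0  1  0  0 ]
  [ 0   0  0  0  0  1 ]
  [ 0   0  0  0  0  0 ]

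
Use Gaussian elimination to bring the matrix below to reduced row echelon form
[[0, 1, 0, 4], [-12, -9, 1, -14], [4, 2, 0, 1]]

R1 ↔ R2
  [ -12  -9  1  -14 ]
  [   0   1  0    4 ]
  [   4   2  0    1 ]
R1 -> -1/12·R1
  [ 1  3/4  -1/12  7/6 ]
  [ 0    1      0    4 ]
  [ 4    2      0    1 ]
R3 -> R3 − 4·R1
  [ 1  3/4  -1/12    7/6 ]
  [ 0    1      0      4 ]
  [ 0   -1    1/3  -11/3 ]
R3 -> R3 + R2
  [ 1  3/4  -1/12  7/6 ]
  [ 0    1      0    4 ]
  [ 0    0    1/3  1/3 ]
R3 -> 3·R3
  [ 1  3/4  -1/12  7/6 ]
  [ 0    1      0    4 ]
  [ 0    0      1    1 ]
R1 -> R1 + 1/12·R3
  [ 1  3/4  0  5/4 ]
  [ 0    1  0    4 ]
  [ 0    0  1    1 ]
R1 -> R1 − 3/4·R2
  [ 1  0  0  -7/4 ]
  [ 0  1  0     4 ]
  [ 0  0  1     1 ]

[[1, 0, 0, -7/4], [0, 1, 0, 4], [0, 0, 1, 1]]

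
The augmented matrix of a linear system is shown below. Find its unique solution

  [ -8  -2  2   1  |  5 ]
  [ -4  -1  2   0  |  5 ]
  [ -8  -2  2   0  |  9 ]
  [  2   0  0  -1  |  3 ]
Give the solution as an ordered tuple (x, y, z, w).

r1 ← -1/8·r1
r2 ← r2 + 4·r1
r3 ← r3 + 8·r1
r4 ← r4 − 2·r1
r2 <-> r4
r2 ← -2·r2
r3 <-> r4
r4 ← -1·r4
r3 ← r3 + 1/2·r4
r2 ← r2 − 3/2·r4
r1 ← r1 + 1/8·r4
r2 ← r2 + r3
r1 ← r1 + 1/4·r3
r1 ← r1 − 1/4·r2
Reading off the last column: x = -1/2, y = -2, z = 1/2, w = -4.

(-1/2, -2, 1/2, -4)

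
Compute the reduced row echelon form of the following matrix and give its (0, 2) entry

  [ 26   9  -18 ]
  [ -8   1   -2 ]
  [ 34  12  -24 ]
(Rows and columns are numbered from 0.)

0

R1 → 1/26·R1
  [  1  9/26  -9/13 ]
  [ -8     1     -2 ]
  [ 34    12    -24 ]
R2 → R2 + 8·R1
  [  1   9/26   -9/13 ]
  [  0  49/13  -98/13 ]
  [ 34     12     -24 ]
R3 → R3 − 34·R1
  [ 1   9/26   -9/13 ]
  [ 0  49/13  -98/13 ]
  [ 0   3/13   -6/13 ]
R2 → 13/49·R2
  [ 1  9/26  -9/13 ]
  [ 0     1     -2 ]
  [ 0  3/13  -6/13 ]
R3 → R3 − 3/13·R2
  [ 1  9/26  -9/13 ]
  [ 0     1     -2 ]
  [ 0     0      0 ]
R1 → R1 − 9/26·R2
  [ 1  0   0 ]
  [ 0  1  -2 ]
  [ 0  0   0 ]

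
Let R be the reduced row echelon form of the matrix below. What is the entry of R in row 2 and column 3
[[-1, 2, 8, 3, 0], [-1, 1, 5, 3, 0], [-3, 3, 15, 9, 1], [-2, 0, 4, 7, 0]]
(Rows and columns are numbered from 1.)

3

r1 := -1·r1
  [  1  -2  -8  -3  0 ]
  [ -1   1   5   3  0 ]
  [ -3   3  15   9  1 ]
  [ -2   0   4   7  0 ]
r2 := r2 + r1
  [  1  -2  -8  -3  0 ]
  [  0  -1  -3   0  0 ]
  [ -3   3  15   9  1 ]
  [ -2   0   4   7  0 ]
r3 := r3 + 3·r1
  [  1  -2  -8  -3  0 ]
  [  0  -1  -3   0  0 ]
  [  0  -3  -9   0  1 ]
  [ -2   0   4   7  0 ]
r4 := r4 + 2·r1
  [ 1  -2   -8  -3  0 ]
  [ 0  -1   -3   0  0 ]
  [ 0  -3   -9   0  1 ]
  [ 0  -4  -12   1  0 ]
r2 := -1·r2
  [ 1  -2   -8  -3  0 ]
  [ 0   1    3   0  0 ]
  [ 0  -3   -9   0  1 ]
  [ 0  -4  -12   1  0 ]
r3 := r3 + 3·r2
  [ 1  -2   -8  -3  0 ]
  [ 0   1    3   0  0 ]
  [ 0   0    0   0  1 ]
  [ 0  -4  -12   1  0 ]
r4 := r4 + 4·r2
  [ 1  -2  -8  -3  0 ]
  [ 0   1   3   0  0 ]
  [ 0   0   0   0  1 ]
  [ 0   0   0   1  0 ]
r3 ↔ r4
  [ 1  -2  -8  -3  0 ]
  [ 0   1   3   0  0 ]
  [ 0   0   0   1  0 ]
  [ 0   0   0   0  1 ]
r1 := r1 + 3·r3
  [ 1  -2  -8  0  0 ]
  [ 0   1   3  0  0 ]
  [ 0   0   0  1  0 ]
  [ 0   0   0  0  1 ]
r1 := r1 + 2·r2
  [ 1  0  -2  0  0 ]
  [ 0  1   3  0  0 ]
  [ 0  0   0  1  0 ]
  [ 0  0   0  0  1 ]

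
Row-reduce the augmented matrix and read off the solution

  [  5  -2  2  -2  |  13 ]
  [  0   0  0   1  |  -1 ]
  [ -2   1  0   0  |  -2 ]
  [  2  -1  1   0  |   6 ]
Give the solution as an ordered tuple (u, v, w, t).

r1 -> 1/5·r1
  [  1  -2/5  2/5  -2/5  |  13/5 ]
  [  0     0    0     1  |    -1 ]
  [ -2     1    0     0  |    -2 ]
  [  2    -1    1     0  |     6 ]
r3 -> r3 + 2·r1
  [ 1  -2/5  2/5  -2/5  |  13/5 ]
  [ 0     0    0     1  |    -1 ]
  [ 0   1/5  4/5  -4/5  |  16/5 ]
  [ 2    -1    1     0  |     6 ]
r4 -> r4 − 2·r1
  [ 1  -2/5  2/5  -2/5  |  13/5 ]
  [ 0     0    0     1  |    -1 ]
  [ 0   1/5  4/5  -4/5  |  16/5 ]
  [ 0  -1/5  1/5   4/5  |   4/5 ]
r2 ↔ r3
  [ 1  -2/5  2/5  -2/5  |  13/5 ]
  [ 0   1/5  4/5  -4/5  |  16/5 ]
  [ 0     0    0     1  |    -1 ]
  [ 0  -1/5  1/5   4/5  |   4/5 ]
r2 -> 5·r2
  [ 1  -2/5  2/5  -2/5  |  13/5 ]
  [ 0     1    4    -4  |    16 ]
  [ 0     0    0     1  |    -1 ]
  [ 0  -1/5  1/5   4/5  |   4/5 ]
r4 -> r4 + 1/5·r2
  [ 1  -2/5  2/5  -2/5  |  13/5 ]
  [ 0     1    4    -4  |    16 ]
  [ 0     0    0     1  |    -1 ]
  [ 0     0    1     0  |     4 ]
r3 ↔ r4
  [ 1  -2/5  2/5  -2/5  |  13/5 ]
  [ 0     1    4    -4  |    16 ]
  [ 0     0    1     0  |     4 ]
  [ 0     0    0     1  |    -1 ]
r2 -> r2 + 4·r4
  [ 1  -2/5  2/5  -2/5  |  13/5 ]
  [ 0     1    4     0  |    12 ]
  [ 0     0    1     0  |     4 ]
  [ 0     0    0     1  |    -1 ]
r1 -> r1 + 2/5·r4
  [ 1  -2/5  2/5  0  |  11/5 ]
  [ 0     1    4  0  |    12 ]
  [ 0     0    1  0  |     4 ]
  [ 0     0    0  1  |    -1 ]
r2 -> r2 − 4·r3
  [ 1  -2/5  2/5  0  |  11/5 ]
  [ 0     1    0  0  |    -4 ]
  [ 0     0    1  0  |     4 ]
  [ 0     0    0  1  |    -1 ]
r1 -> r1 − 2/5·r3
  [ 1  -2/5  0  0  |  3/5 ]
  [ 0     1  0  0  |   -4 ]
  [ 0     0  1  0  |    4 ]
  [ 0     0  0  1  |   -1 ]
r1 -> r1 + 2/5·r2
  [ 1  0  0  0  |  -1 ]
  [ 0  1  0  0  |  -4 ]
  [ 0  0  1  0  |   4 ]
  [ 0  0  0  1  |  -1 ]
Reading off the last column: u = -1, v = -4, w = 4, t = -1.

(-1, -4, 4, -1)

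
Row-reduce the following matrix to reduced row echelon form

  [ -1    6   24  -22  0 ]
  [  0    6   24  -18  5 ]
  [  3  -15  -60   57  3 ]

R1 -> -1·R1
  [ 1   -6  -24   22  0 ]
  [ 0    6   24  -18  5 ]
  [ 3  -15  -60   57  3 ]
R3 -> R3 − 3·R1
  [ 1  -6  -24   22  0 ]
  [ 0   6   24  -18  5 ]
  [ 0   3   12   -9  3 ]
R2 -> 1/6·R2
  [ 1  -6  -24  22    0 ]
  [ 0   1    4  -3  5/6 ]
  [ 0   3   12  -9    3 ]
R3 -> R3 − 3·R2
  [ 1  -6  -24  22    0 ]
  [ 0   1    4  -3  5/6 ]
  [ 0   0    0   0  1/2 ]
R3 -> 2·R3
  [ 1  -6  -24  22    0 ]
  [ 0   1    4  -3  5/6 ]
  [ 0   0    0   0    1 ]
R2 -> R2 − 5/6·R3
  [ 1  -6  -24  22  0 ]
  [ 0   1    4  -3  0 ]
  [ 0   0    0   0  1 ]
R1 -> R1 + 6·R2
  [ 1  0  0   4  0 ]
  [ 0  1  4  -3  0 ]
  [ 0  0  0   0  1 ]

[[1, 0, 0, 4, 0], [0, 1, 4, -3, 0], [0, 0, 0, 0, 1]]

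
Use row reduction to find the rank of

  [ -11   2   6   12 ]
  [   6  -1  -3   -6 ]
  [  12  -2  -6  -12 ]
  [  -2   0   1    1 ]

rank = 3

R1 ← -1/11·R1
  [  1  -2/11  -6/11  -12/11 ]
  [  6     -1     -3      -6 ]
  [ 12     -2     -6     -12 ]
  [ -2      0      1       1 ]
R2 ← R2 − 6·R1
  [  1  -2/11  -6/11  -12/11 ]
  [  0   1/11   3/11    6/11 ]
  [ 12     -2     -6     -12 ]
  [ -2      0      1       1 ]
R3 ← R3 − 12·R1
  [  1  -2/11  -6/11  -12/11 ]
  [  0   1/11   3/11    6/11 ]
  [  0   2/11   6/11   12/11 ]
  [ -2      0      1       1 ]
R4 ← R4 + 2·R1
  [ 1  -2/11  -6/11  -12/11 ]
  [ 0   1/11   3/11    6/11 ]
  [ 0   2/11   6/11   12/11 ]
  [ 0  -4/11  -1/11  -13/11 ]
R2 ← 11·R2
  [ 1  -2/11  -6/11  -12/11 ]
  [ 0      1      3       6 ]
  [ 0   2/11   6/11   12/11 ]
  [ 0  -4/11  -1/11  -13/11 ]
R3 ← R3 − 2/11·R2
  [ 1  -2/11  -6/11  -12/11 ]
  [ 0      1      3       6 ]
  [ 0      0      0       0 ]
  [ 0  -4/11  -1/11  -13/11 ]
R4 ← R4 + 4/11·R2
  [ 1  -2/11  -6/11  -12/11 ]
  [ 0      1      3       6 ]
  [ 0      0      0       0 ]
  [ 0      0      1       1 ]
R3 <-> R4
  [ 1  -2/11  -6/11  -12/11 ]
  [ 0      1      3       6 ]
  [ 0      0      1       1 ]
  [ 0      0      0       0 ]
R2 ← R2 − 3·R3
  [ 1  -2/11  -6/11  -12/11 ]
  [ 0      1      0       3 ]
  [ 0      0      1       1 ]
  [ 0      0      0       0 ]
R1 ← R1 + 6/11·R3
  [ 1  -2/11  0  -6/11 ]
  [ 0      1  0      3 ]
  [ 0      0  1      1 ]
  [ 0      0  0      0 ]
R1 ← R1 + 2/11·R2
  [ 1  0  0  0 ]
  [ 0  1  0  3 ]
  [ 0  0  1  1 ]
  [ 0  0  0  0 ]
The reduced form has 3 nonzero rows.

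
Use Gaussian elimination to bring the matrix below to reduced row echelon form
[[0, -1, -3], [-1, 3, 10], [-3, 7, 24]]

[[1, 0, -1], [0, 1, 3], [0, 0, 0]]

Swap R1 and R2.
Multiply R1 by -1.
Add 3 times R1 to R3.
Multiply R2 by -1.
Add 2 times R2 to R3.
Add 3 times R2 to R1.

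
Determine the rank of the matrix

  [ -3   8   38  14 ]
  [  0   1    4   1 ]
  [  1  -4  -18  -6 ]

rank = 2

ρ1 -> -1/3·ρ1
  [ 1  -8/3  -38/3  -14/3 ]
  [ 0     1      4      1 ]
  [ 1    -4    -18     -6 ]
ρ3 -> ρ3 − ρ1
  [ 1  -8/3  -38/3  -14/3 ]
  [ 0     1      4      1 ]
  [ 0  -4/3  -16/3   -4/3 ]
ρ3 -> ρ3 + 4/3·ρ2
  [ 1  -8/3  -38/3  -14/3 ]
  [ 0     1      4      1 ]
  [ 0     0      0      0 ]
ρ1 -> ρ1 + 8/3·ρ2
  [ 1  0  -2  -2 ]
  [ 0  1   4   1 ]
  [ 0  0   0   0 ]
The reduced form has 2 nonzero rows.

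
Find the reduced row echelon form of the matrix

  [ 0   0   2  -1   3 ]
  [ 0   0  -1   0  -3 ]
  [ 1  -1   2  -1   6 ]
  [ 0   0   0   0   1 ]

[[1, -1, 0, 0, 0], [0, 0, 1, 0, 0], [0, 0, 0, 1, 0], [0, 0, 0, 0, 1]]

Swap r1 and r3.
  [ 1  -1   2  -1   6 ]
  [ 0   0  -1   0  -3 ]
  [ 0   0   2  -1   3 ]
  [ 0   0   0   0   1 ]
Multiply r2 by -1.
  [ 1  -1  2  -1  6 ]
  [ 0   0  1   0  3 ]
  [ 0   0  2  -1  3 ]
  [ 0   0  0   0  1 ]
Subtract 2 times r2 from r3.
  [ 1  -1  2  -1   6 ]
  [ 0   0  1   0   3 ]
  [ 0   0  0  -1  -3 ]
  [ 0   0  0   0   1 ]
Multiply r3 by -1.
  [ 1  -1  2  -1  6 ]
  [ 0   0  1   0  3 ]
  [ 0   0  0   1  3 ]
  [ 0   0  0   0  1 ]
Subtract 3 times r4 from r3.
  [ 1  -1  2  -1  6 ]
  [ 0   0  1   0  3 ]
  [ 0   0  0   1  0 ]
  [ 0   0  0   0  1 ]
Subtract 3 times r4 from r2.
  [ 1  -1  2  -1  6 ]
  [ 0   0  1   0  0 ]
  [ 0   0  0   1  0 ]
  [ 0   0  0   0  1 ]
Subtract 6 times r4 from r1.
  [ 1  -1  2  -1  0 ]
  [ 0   0  1   0  0 ]
  [ 0   0  0   1  0 ]
  [ 0   0  0   0  1 ]
Add r3 to r1.
  [ 1  -1  2  0  0 ]
  [ 0   0  1  0  0 ]
  [ 0   0  0  1  0 ]
  [ 0   0  0  0  1 ]
Subtract 2 times r2 from r1.
  [ 1  -1  0  0  0 ]
  [ 0   0  1  0  0 ]
  [ 0   0  0  1  0 ]
  [ 0   0  0  0  1 ]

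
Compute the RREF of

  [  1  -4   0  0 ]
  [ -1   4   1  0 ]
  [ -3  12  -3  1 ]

Add R1 to R2.
  [  1  -4   0  0 ]
  [  0   0   1  0 ]
  [ -3  12  -3  1 ]
Add 3 times R1 to R3.
  [ 1  -4   0  0 ]
  [ 0   0   1  0 ]
  [ 0   0  -3  1 ]
Add 3 times R2 to R3.
  [ 1  -4  0  0 ]
  [ 0   0  1  0 ]
  [ 0   0  0  1 ]

[[1, -4, 0, 0], [0, 0, 1, 0], [0, 0, 0, 1]]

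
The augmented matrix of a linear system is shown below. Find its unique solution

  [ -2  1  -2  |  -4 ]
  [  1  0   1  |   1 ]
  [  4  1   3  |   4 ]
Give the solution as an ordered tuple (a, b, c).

R1 ← -1/2·R1
  [ 1  -1/2  1  |  2 ]
  [ 1     0  1  |  1 ]
  [ 4     1  3  |  4 ]
R2 ← R2 − R1
  [ 1  -1/2  1  |   2 ]
  [ 0   1/2  0  |  -1 ]
  [ 4     1  3  |   4 ]
R3 ← R3 − 4·R1
  [ 1  -1/2   1  |   2 ]
  [ 0   1/2   0  |  -1 ]
  [ 0     3  -1  |  -4 ]
R2 ← 2·R2
  [ 1  -1/2   1  |   2 ]
  [ 0     1   0  |  -2 ]
  [ 0     3  -1  |  -4 ]
R3 ← R3 − 3·R2
  [ 1  -1/2   1  |   2 ]
  [ 0     1   0  |  -2 ]
  [ 0     0  -1  |   2 ]
R3 ← -1·R3
  [ 1  -1/2  1  |   2 ]
  [ 0     1  0  |  -2 ]
  [ 0     0  1  |  -2 ]
R1 ← R1 − R3
  [ 1  -1/2  0  |   4 ]
  [ 0     1  0  |  -2 ]
  [ 0     0  1  |  -2 ]
R1 ← R1 + 1/2·R2
  [ 1  0  0  |   3 ]
  [ 0  1  0  |  -2 ]
  [ 0  0  1  |  -2 ]
Reading off the last column: a = 3, b = -2, c = -2.

(3, -2, -2)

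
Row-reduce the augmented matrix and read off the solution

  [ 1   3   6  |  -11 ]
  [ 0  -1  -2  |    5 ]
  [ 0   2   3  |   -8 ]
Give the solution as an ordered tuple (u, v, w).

Multiply R2 by -1.
  [ 1  3  6  |  -11 ]
  [ 0  1  2  |   -5 ]
  [ 0  2  3  |   -8 ]
Subtract 2 times R2 from R3.
  [ 1  3   6  |  -11 ]
  [ 0  1   2  |   -5 ]
  [ 0  0  -1  |    2 ]
Multiply R3 by -1.
  [ 1  3  6  |  -11 ]
  [ 0  1  2  |   -5 ]
  [ 0  0  1  |   -2 ]
Subtract 2 times R3 from R2.
  [ 1  3  6  |  -11 ]
  [ 0  1  0  |   -1 ]
  [ 0  0  1  |   -2 ]
Subtract 6 times R3 from R1.
  [ 1  3  0  |   1 ]
  [ 0  1  0  |  -1 ]
  [ 0  0  1  |  -2 ]
Subtract 3 times R2 from R1.
  [ 1  0  0  |   4 ]
  [ 0  1  0  |  -1 ]
  [ 0  0  1  |  -2 ]
Reading off the last column: u = 4, v = -1, w = -2.

(4, -1, -2)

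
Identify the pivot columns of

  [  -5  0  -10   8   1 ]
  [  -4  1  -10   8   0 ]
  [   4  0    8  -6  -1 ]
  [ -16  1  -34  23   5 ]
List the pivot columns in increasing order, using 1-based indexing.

Multiply R1 by -1/5.
  [   1  0    2  -8/5  -1/5 ]
  [  -4  1  -10     8     0 ]
  [   4  0    8    -6    -1 ]
  [ -16  1  -34    23     5 ]
Add 4 times R1 to R2.
  [   1  0    2  -8/5  -1/5 ]
  [   0  1   -2   8/5  -4/5 ]
  [   4  0    8    -6    -1 ]
  [ -16  1  -34    23     5 ]
Subtract 4 times R1 from R3.
  [   1  0    2  -8/5  -1/5 ]
  [   0  1   -2   8/5  -4/5 ]
  [   0  0    0   2/5  -1/5 ]
  [ -16  1  -34    23     5 ]
Add 16 times R1 to R4.
  [ 1  0   2   -8/5  -1/5 ]
  [ 0  1  -2    8/5  -4/5 ]
  [ 0  0   0    2/5  -1/5 ]
  [ 0  1  -2  -13/5   9/5 ]
Subtract R2 from R4.
  [ 1  0   2   -8/5  -1/5 ]
  [ 0  1  -2    8/5  -4/5 ]
  [ 0  0   0    2/5  -1/5 ]
  [ 0  0   0  -21/5  13/5 ]
Multiply R3 by 5/2.
  [ 1  0   2   -8/5  -1/5 ]
  [ 0  1  -2    8/5  -4/5 ]
  [ 0  0   0      1  -1/2 ]
  [ 0  0   0  -21/5  13/5 ]
Add 21/5 times R3 to R4.
  [ 1  0   2  -8/5  -1/5 ]
  [ 0  1  -2   8/5  -4/5 ]
  [ 0  0   0     1  -1/2 ]
  [ 0  0   0     0   1/2 ]
Multiply R4 by 2.
  [ 1  0   2  -8/5  -1/5 ]
  [ 0  1  -2   8/5  -4/5 ]
  [ 0  0   0     1  -1/2 ]
  [ 0  0   0     0     1 ]
Add 1/2 times R4 to R3.
  [ 1  0   2  -8/5  -1/5 ]
  [ 0  1  -2   8/5  -4/5 ]
  [ 0  0   0     1     0 ]
  [ 0  0   0     0     1 ]
Add 4/5 times R4 to R2.
  [ 1  0   2  -8/5  -1/5 ]
  [ 0  1  -2   8/5     0 ]
  [ 0  0   0     1     0 ]
  [ 0  0   0     0     1 ]
Add 1/5 times R4 to R1.
  [ 1  0   2  -8/5  0 ]
  [ 0  1  -2   8/5  0 ]
  [ 0  0   0     1  0 ]
  [ 0  0   0     0  1 ]
Subtract 8/5 times R3 from R2.
  [ 1  0   2  -8/5  0 ]
  [ 0  1  -2     0  0 ]
  [ 0  0   0     1  0 ]
  [ 0  0   0     0  1 ]
Add 8/5 times R3 to R1.
  [ 1  0   2  0  0 ]
  [ 0  1  -2  0  0 ]
  [ 0  0   0  1  0 ]
  [ 0  0   0  0  1 ]
Pivot columns are the columns containing a leading 1.

1, 2, 4, 5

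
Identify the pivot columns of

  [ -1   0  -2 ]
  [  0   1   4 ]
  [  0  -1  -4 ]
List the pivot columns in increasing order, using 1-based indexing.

ρ1 → -1·ρ1
  [ 1   0   2 ]
  [ 0   1   4 ]
  [ 0  -1  -4 ]
ρ3 → ρ3 + ρ2
  [ 1  0  2 ]
  [ 0  1  4 ]
  [ 0  0  0 ]
Pivot columns are the columns containing a leading 1.

1, 2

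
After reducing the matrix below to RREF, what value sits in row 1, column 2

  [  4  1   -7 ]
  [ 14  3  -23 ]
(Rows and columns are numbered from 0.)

R1 := 1/4·R1
  [  1  1/4  -7/4 ]
  [ 14    3   -23 ]
R2 := R2 − 14·R1
  [ 1   1/4  -7/4 ]
  [ 0  -1/2   3/2 ]
R2 := -2·R2
  [ 1  1/4  -7/4 ]
  [ 0    1    -3 ]
R1 := R1 − 1/4·R2
  [ 1  0  -1 ]
  [ 0  1  -3 ]

-3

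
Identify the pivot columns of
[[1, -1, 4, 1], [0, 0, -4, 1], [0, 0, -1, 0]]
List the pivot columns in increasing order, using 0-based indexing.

Multiply r2 by -1/4.
  [ 1  -1   4     1 ]
  [ 0   0   1  -1/4 ]
  [ 0   0  -1     0 ]
Add r2 to r3.
  [ 1  -1  4     1 ]
  [ 0   0  1  -1/4 ]
  [ 0   0  0  -1/4 ]
Multiply r3 by -4.
  [ 1  -1  4     1 ]
  [ 0   0  1  -1/4 ]
  [ 0   0  0     1 ]
Add 1/4 times r3 to r2.
  [ 1  -1  4  1 ]
  [ 0   0  1  0 ]
  [ 0   0  0  1 ]
Subtract r3 from r1.
  [ 1  -1  4  0 ]
  [ 0   0  1  0 ]
  [ 0   0  0  1 ]
Subtract 4 times r2 from r1.
  [ 1  -1  0  0 ]
  [ 0   0  1  0 ]
  [ 0   0  0  1 ]
Pivot columns are the columns containing a leading 1.

0, 2, 3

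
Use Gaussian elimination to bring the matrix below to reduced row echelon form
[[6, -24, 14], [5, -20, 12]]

R1 → 1/6·R1
R2 → R2 − 5·R1
R2 → 3·R2
R1 → R1 − 7/3·R2

[[1, -4, 0], [0, 0, 1]]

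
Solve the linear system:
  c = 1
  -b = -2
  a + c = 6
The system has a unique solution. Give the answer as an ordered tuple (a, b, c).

Form the augmented matrix and row-reduce:
  [ 0   0  1  |   1 ]
  [ 0  -1  0  |  -2 ]
  [ 1   0  1  |   6 ]
R1 ↔ R3
R2 → -1·R2
R1 → R1 − R3
Reading off the last column: a = 5, b = 2, c = 1.

(5, 2, 1)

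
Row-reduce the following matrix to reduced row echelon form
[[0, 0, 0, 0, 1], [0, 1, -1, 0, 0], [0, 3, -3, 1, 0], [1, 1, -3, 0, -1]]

[[1, 0, -2, 0, 0], [0, 1, -1, 0, 0], [0, 0, 0, 1, 0], [0, 0, 0, 0, 1]]

ρ1 <=> ρ4
  [ 1  1  -3  0  -1 ]
  [ 0  1  -1  0   0 ]
  [ 0  3  -3  1   0 ]
  [ 0  0   0  0   1 ]
ρ3 -> ρ3 − 3·ρ2
  [ 1  1  -3  0  -1 ]
  [ 0  1  -1  0   0 ]
  [ 0  0   0  1   0 ]
  [ 0  0   0  0   1 ]
ρ1 -> ρ1 + ρ4
  [ 1  1  -3  0  0 ]
  [ 0  1  -1  0  0 ]
  [ 0  0   0  1  0 ]
  [ 0  0   0  0  1 ]
ρ1 -> ρ1 − ρ2
  [ 1  0  -2  0  0 ]
  [ 0  1  -1  0  0 ]
  [ 0  0   0  1  0 ]
  [ 0  0   0  0  1 ]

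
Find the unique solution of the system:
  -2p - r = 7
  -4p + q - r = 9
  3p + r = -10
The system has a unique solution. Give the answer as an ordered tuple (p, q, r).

(-3, -4, -1)

Form the augmented matrix and row-reduce:
  [ -2  0  -1  |    7 ]
  [ -4  1  -1  |    9 ]
  [  3  0   1  |  -10 ]
ρ1 ← -1/2·ρ1
  [  1  0  1/2  |  -7/2 ]
  [ -4  1   -1  |     9 ]
  [  3  0    1  |   -10 ]
ρ2 ← ρ2 + 4·ρ1
  [ 1  0  1/2  |  -7/2 ]
  [ 0  1    1  |    -5 ]
  [ 3  0    1  |   -10 ]
ρ3 ← ρ3 − 3·ρ1
  [ 1  0   1/2  |  -7/2 ]
  [ 0  1     1  |    -5 ]
  [ 0  0  -1/2  |   1/2 ]
ρ3 ← -2·ρ3
  [ 1  0  1/2  |  -7/2 ]
  [ 0  1    1  |    -5 ]
  [ 0  0    1  |    -1 ]
ρ2 ← ρ2 − ρ3
  [ 1  0  1/2  |  -7/2 ]
  [ 0  1    0  |    -4 ]
  [ 0  0    1  |    -1 ]
ρ1 ← ρ1 − 1/2·ρ3
  [ 1  0  0  |  -3 ]
  [ 0  1  0  |  -4 ]
  [ 0  0  1  |  -1 ]
Reading off the last column: p = -3, q = -4, r = -1.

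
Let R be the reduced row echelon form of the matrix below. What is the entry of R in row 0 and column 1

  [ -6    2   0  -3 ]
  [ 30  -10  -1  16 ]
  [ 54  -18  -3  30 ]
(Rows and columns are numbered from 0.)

ρ1 ← -1/6·ρ1
  [  1  -1/3   0  1/2 ]
  [ 30   -10  -1   16 ]
  [ 54   -18  -3   30 ]
ρ2 ← ρ2 − 30·ρ1
  [  1  -1/3   0  1/2 ]
  [  0     0  -1    1 ]
  [ 54   -18  -3   30 ]
ρ3 ← ρ3 − 54·ρ1
  [ 1  -1/3   0  1/2 ]
  [ 0     0  -1    1 ]
  [ 0     0  -3    3 ]
ρ2 ← -1·ρ2
  [ 1  -1/3   0  1/2 ]
  [ 0     0   1   -1 ]
  [ 0     0  -3    3 ]
ρ3 ← ρ3 + 3·ρ2
  [ 1  -1/3  0  1/2 ]
  [ 0     0  1   -1 ]
  [ 0     0  0    0 ]

-1/3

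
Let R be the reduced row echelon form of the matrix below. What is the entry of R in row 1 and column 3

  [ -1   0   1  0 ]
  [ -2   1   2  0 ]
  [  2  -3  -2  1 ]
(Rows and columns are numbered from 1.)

-1

R1 -> -1·R1
  [  1   0  -1  0 ]
  [ -2   1   2  0 ]
  [  2  -3  -2  1 ]
R2 -> R2 + 2·R1
  [ 1   0  -1  0 ]
  [ 0   1   0  0 ]
  [ 2  -3  -2  1 ]
R3 -> R3 − 2·R1
  [ 1   0  -1  0 ]
  [ 0   1   0  0 ]
  [ 0  -3   0  1 ]
R3 -> R3 + 3·R2
  [ 1  0  -1  0 ]
  [ 0  1   0  0 ]
  [ 0  0   0  1 ]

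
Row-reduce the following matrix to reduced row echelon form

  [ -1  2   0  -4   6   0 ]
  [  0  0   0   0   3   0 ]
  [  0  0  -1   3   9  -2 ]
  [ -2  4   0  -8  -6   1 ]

[[1, -2, 0, 4, 0, 0], [0, 0, 1, -3, 0, 0], [0, 0, 0, 0, 1, 0], [0, 0, 0, 0, 0, 1]]

R1 ← -1·R1
  [  1  -2   0   4  -6   0 ]
  [  0   0   0   0   3   0 ]
  [  0   0  -1   3   9  -2 ]
  [ -2   4   0  -8  -6   1 ]
R4 ← R4 + 2·R1
  [ 1  -2   0  4   -6   0 ]
  [ 0   0   0  0    3   0 ]
  [ 0   0  -1  3    9  -2 ]
  [ 0   0   0  0  -18   1 ]
R2 <-> R3
  [ 1  -2   0  4   -6   0 ]
  [ 0   0  -1  3    9  -2 ]
  [ 0   0   0  0    3   0 ]
  [ 0   0   0  0  -18   1 ]
R2 ← -1·R2
  [ 1  -2  0   4   -6  0 ]
  [ 0   0  1  -3   -9  2 ]
  [ 0   0  0   0    3  0 ]
  [ 0   0  0   0  -18  1 ]
R3 ← 1/3·R3
  [ 1  -2  0   4   -6  0 ]
  [ 0   0  1  -3   -9  2 ]
  [ 0   0  0   0    1  0 ]
  [ 0   0  0   0  -18  1 ]
R4 ← R4 + 18·R3
  [ 1  -2  0   4  -6  0 ]
  [ 0   0  1  -3  -9  2 ]
  [ 0   0  0   0   1  0 ]
  [ 0   0  0   0   0  1 ]
R2 ← R2 − 2·R4
  [ 1  -2  0   4  -6  0 ]
  [ 0   0  1  -3  -9  0 ]
  [ 0   0  0   0   1  0 ]
  [ 0   0  0   0   0  1 ]
R2 ← R2 + 9·R3
  [ 1  -2  0   4  -6  0 ]
  [ 0   0  1  -3   0  0 ]
  [ 0   0  0   0   1  0 ]
  [ 0   0  0   0   0  1 ]
R1 ← R1 + 6·R3
  [ 1  -2  0   4  0  0 ]
  [ 0   0  1  -3  0  0 ]
  [ 0   0  0   0  1  0 ]
  [ 0   0  0   0  0  1 ]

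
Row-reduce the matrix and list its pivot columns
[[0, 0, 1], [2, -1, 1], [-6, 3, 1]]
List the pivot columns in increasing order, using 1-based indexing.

1, 3

R1 <=> R2
  [  2  -1  1 ]
  [  0   0  1 ]
  [ -6   3  1 ]
R1 := 1/2·R1
  [  1  -1/2  1/2 ]
  [  0     0    1 ]
  [ -6     3    1 ]
R3 := R3 + 6·R1
  [ 1  -1/2  1/2 ]
  [ 0     0    1 ]
  [ 0     0    4 ]
R3 := R3 − 4·R2
  [ 1  -1/2  1/2 ]
  [ 0     0    1 ]
  [ 0     0    0 ]
R1 := R1 − 1/2·R2
  [ 1  -1/2  0 ]
  [ 0     0  1 ]
  [ 0     0  0 ]
Pivot columns are the columns containing a leading 1.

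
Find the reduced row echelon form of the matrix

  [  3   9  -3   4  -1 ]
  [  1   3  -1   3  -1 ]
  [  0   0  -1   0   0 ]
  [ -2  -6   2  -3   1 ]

R1 → 1/3·R1
  [  1   3  -1  4/3  -1/3 ]
  [  1   3  -1    3    -1 ]
  [  0   0  -1    0     0 ]
  [ -2  -6   2   -3     1 ]
R2 → R2 − R1
  [  1   3  -1  4/3  -1/3 ]
  [  0   0   0  5/3  -2/3 ]
  [  0   0  -1    0     0 ]
  [ -2  -6   2   -3     1 ]
R4 → R4 + 2·R1
  [ 1  3  -1   4/3  -1/3 ]
  [ 0  0   0   5/3  -2/3 ]
  [ 0  0  -1     0     0 ]
  [ 0  0   0  -1/3   1/3 ]
R2 <-> R3
  [ 1  3  -1   4/3  -1/3 ]
  [ 0  0  -1     0     0 ]
  [ 0  0   0   5/3  -2/3 ]
  [ 0  0   0  -1/3   1/3 ]
R2 → -1·R2
  [ 1  3  -1   4/3  -1/3 ]
  [ 0  0   1     0     0 ]
  [ 0  0   0   5/3  -2/3 ]
  [ 0  0   0  -1/3   1/3 ]
R3 → 3/5·R3
  [ 1  3  -1   4/3  -1/3 ]
  [ 0  0   1     0     0 ]
  [ 0  0   0     1  -2/5 ]
  [ 0  0   0  -1/3   1/3 ]
R4 → R4 + 1/3·R3
  [ 1  3  -1  4/3  -1/3 ]
  [ 0  0   1    0     0 ]
  [ 0  0   0    1  -2/5 ]
  [ 0  0   0    0   1/5 ]
R4 → 5·R4
  [ 1  3  -1  4/3  -1/3 ]
  [ 0  0   1    0     0 ]
  [ 0  0   0    1  -2/5 ]
  [ 0  0   0    0     1 ]
R3 → R3 + 2/5·R4
  [ 1  3  -1  4/3  -1/3 ]
  [ 0  0   1    0     0 ]
  [ 0  0   0    1     0 ]
  [ 0  0   0    0     1 ]
R1 → R1 + 1/3·R4
  [ 1  3  -1  4/3  0 ]
  [ 0  0   1    0  0 ]
  [ 0  0   0    1  0 ]
  [ 0  0   0    0  1 ]
R1 → R1 − 4/3·R3
  [ 1  3  -1  0  0 ]
  [ 0  0   1  0  0 ]
  [ 0  0   0  1  0 ]
  [ 0  0   0  0  1 ]
R1 → R1 + R2
  [ 1  3  0  0  0 ]
  [ 0  0  1  0  0 ]
  [ 0  0  0  1  0 ]
  [ 0  0  0  0  1 ]

[[1, 3, 0, 0, 0], [0, 0, 1, 0, 0], [0, 0, 0, 1, 0], [0, 0, 0, 0, 1]]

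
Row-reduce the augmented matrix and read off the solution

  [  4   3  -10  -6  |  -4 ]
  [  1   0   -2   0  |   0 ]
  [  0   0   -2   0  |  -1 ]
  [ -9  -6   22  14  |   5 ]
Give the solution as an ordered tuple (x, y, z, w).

r1 → 1/4·r1
  [  1  3/4  -5/2  -3/2  |  -1 ]
  [  1    0    -2     0  |   0 ]
  [  0    0    -2     0  |  -1 ]
  [ -9   -6    22    14  |   5 ]
r2 → r2 − r1
  [  1   3/4  -5/2  -3/2  |  -1 ]
  [  0  -3/4   1/2   3/2  |   1 ]
  [  0     0    -2     0  |  -1 ]
  [ -9    -6    22    14  |   5 ]
r4 → r4 + 9·r1
  [ 1   3/4  -5/2  -3/2  |  -1 ]
  [ 0  -3/4   1/2   3/2  |   1 ]
  [ 0     0    -2     0  |  -1 ]
  [ 0   3/4  -1/2   1/2  |  -4 ]
r2 → -4/3·r2
  [ 1  3/4  -5/2  -3/2  |    -1 ]
  [ 0    1  -2/3    -2  |  -4/3 ]
  [ 0    0    -2     0  |    -1 ]
  [ 0  3/4  -1/2   1/2  |    -4 ]
r4 → r4 − 3/4·r2
  [ 1  3/4  -5/2  -3/2  |    -1 ]
  [ 0    1  -2/3    -2  |  -4/3 ]
  [ 0    0    -2     0  |    -1 ]
  [ 0    0     0     2  |    -3 ]
r3 → -1/2·r3
  [ 1  3/4  -5/2  -3/2  |    -1 ]
  [ 0    1  -2/3    -2  |  -4/3 ]
  [ 0    0     1     0  |   1/2 ]
  [ 0    0     0     2  |    -3 ]
r4 → 1/2·r4
  [ 1  3/4  -5/2  -3/2  |    -1 ]
  [ 0    1  -2/3    -2  |  -4/3 ]
  [ 0    0     1     0  |   1/2 ]
  [ 0    0     0     1  |  -3/2 ]
r2 → r2 + 2·r4
  [ 1  3/4  -5/2  -3/2  |     -1 ]
  [ 0    1  -2/3     0  |  -13/3 ]
  [ 0    0     1     0  |    1/2 ]
  [ 0    0     0     1  |   -3/2 ]
r1 → r1 + 3/2·r4
  [ 1  3/4  -5/2  0  |  -13/4 ]
  [ 0    1  -2/3  0  |  -13/3 ]
  [ 0    0     1  0  |    1/2 ]
  [ 0    0     0  1  |   -3/2 ]
r2 → r2 + 2/3·r3
  [ 1  3/4  -5/2  0  |  -13/4 ]
  [ 0    1     0  0  |     -4 ]
  [ 0    0     1  0  |    1/2 ]
  [ 0    0     0  1  |   -3/2 ]
r1 → r1 + 5/2·r3
  [ 1  3/4  0  0  |    -2 ]
  [ 0    1  0  0  |    -4 ]
  [ 0    0  1  0  |   1/2 ]
  [ 0    0  0  1  |  -3/2 ]
r1 → r1 − 3/4·r2
  [ 1  0  0  0  |     1 ]
  [ 0  1  0  0  |    -4 ]
  [ 0  0  1  0  |   1/2 ]
  [ 0  0  0  1  |  -3/2 ]
Reading off the last column: x = 1, y = -4, z = 1/2, w = -3/2.

(1, -4, 1/2, -3/2)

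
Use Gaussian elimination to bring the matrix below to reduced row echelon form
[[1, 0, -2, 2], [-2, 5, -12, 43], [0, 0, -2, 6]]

[[1, 0, 0, -4], [0, 1, 0, -1/5], [0, 0, 1, -3]]

ρ2 := ρ2 + 2·ρ1
  [ 1  0   -2   2 ]
  [ 0  5  -16  47 ]
  [ 0  0   -2   6 ]
ρ2 := 1/5·ρ2
  [ 1  0     -2     2 ]
  [ 0  1  -16/5  47/5 ]
  [ 0  0     -2     6 ]
ρ3 := -1/2·ρ3
  [ 1  0     -2     2 ]
  [ 0  1  -16/5  47/5 ]
  [ 0  0      1    -3 ]
ρ2 := ρ2 + 16/5·ρ3
  [ 1  0  -2     2 ]
  [ 0  1   0  -1/5 ]
  [ 0  0   1    -3 ]
ρ1 := ρ1 + 2·ρ3
  [ 1  0  0    -4 ]
  [ 0  1  0  -1/5 ]
  [ 0  0  1    -3 ]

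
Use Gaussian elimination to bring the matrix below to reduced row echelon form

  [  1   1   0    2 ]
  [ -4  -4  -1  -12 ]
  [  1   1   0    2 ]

[[1, 1, 0, 2], [0, 0, 1, 4], [0, 0, 0, 0]]

R2 ← R2 + 4·R1
R3 ← R3 − R1
R2 ← -1·R2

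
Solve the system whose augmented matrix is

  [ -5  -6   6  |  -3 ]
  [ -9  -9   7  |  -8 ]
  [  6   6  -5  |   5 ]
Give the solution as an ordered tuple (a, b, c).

ρ1 := -1/5·ρ1
  [  1  6/5  -6/5  |  3/5 ]
  [ -9   -9     7  |   -8 ]
  [  6    6    -5  |    5 ]
ρ2 := ρ2 + 9·ρ1
  [ 1  6/5   -6/5  |    3/5 ]
  [ 0  9/5  -19/5  |  -13/5 ]
  [ 6    6     -5  |      5 ]
ρ3 := ρ3 − 6·ρ1
  [ 1   6/5   -6/5  |    3/5 ]
  [ 0   9/5  -19/5  |  -13/5 ]
  [ 0  -6/5   11/5  |    7/5 ]
ρ2 := 5/9·ρ2
  [ 1   6/5   -6/5  |    3/5 ]
  [ 0     1  -19/9  |  -13/9 ]
  [ 0  -6/5   11/5  |    7/5 ]
ρ3 := ρ3 + 6/5·ρ2
  [ 1  6/5   -6/5  |    3/5 ]
  [ 0    1  -19/9  |  -13/9 ]
  [ 0    0   -1/3  |   -1/3 ]
ρ3 := -3·ρ3
  [ 1  6/5   -6/5  |    3/5 ]
  [ 0    1  -19/9  |  -13/9 ]
  [ 0    0      1  |      1 ]
ρ2 := ρ2 + 19/9·ρ3
  [ 1  6/5  -6/5  |  3/5 ]
  [ 0    1     0  |  2/3 ]
  [ 0    0     1  |    1 ]
ρ1 := ρ1 + 6/5·ρ3
  [ 1  6/5  0  |  9/5 ]
  [ 0    1  0  |  2/3 ]
  [ 0    0  1  |    1 ]
ρ1 := ρ1 − 6/5·ρ2
  [ 1  0  0  |    1 ]
  [ 0  1  0  |  2/3 ]
  [ 0  0  1  |    1 ]
Reading off the last column: a = 1, b = 2/3, c = 1.

(1, 2/3, 1)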